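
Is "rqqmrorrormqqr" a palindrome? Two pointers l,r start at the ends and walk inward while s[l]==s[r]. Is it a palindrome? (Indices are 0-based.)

[0,13] 'r'=='r' → l++,r--
[1,12] 'q'=='q' → l++,r--
[2,11] 'q'=='q' → l++,r--
[3,10] 'm'=='m' → l++,r--
[4,9] 'r'=='r' → l++,r--
[5,8] 'o'=='o' → l++,r--
[6,7] 'r'=='r' → l++,r--

palindrome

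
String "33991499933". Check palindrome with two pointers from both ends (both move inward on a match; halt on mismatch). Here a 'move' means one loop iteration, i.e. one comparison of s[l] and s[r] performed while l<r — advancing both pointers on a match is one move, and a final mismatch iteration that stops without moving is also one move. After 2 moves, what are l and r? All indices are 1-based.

l=1 r=11: '3'=='3', l++,r--
l=2 r=10: '3'=='3', l++,r--

l=3, r=9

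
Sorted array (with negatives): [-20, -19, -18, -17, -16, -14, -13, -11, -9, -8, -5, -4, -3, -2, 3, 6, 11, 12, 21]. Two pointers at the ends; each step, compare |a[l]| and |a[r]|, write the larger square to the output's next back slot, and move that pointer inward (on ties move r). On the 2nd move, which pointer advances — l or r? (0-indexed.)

[0,18] |-20|<=|21| out[18]=441 → r--
[0,17] |-20|>|12| out[17]=400 → l++

l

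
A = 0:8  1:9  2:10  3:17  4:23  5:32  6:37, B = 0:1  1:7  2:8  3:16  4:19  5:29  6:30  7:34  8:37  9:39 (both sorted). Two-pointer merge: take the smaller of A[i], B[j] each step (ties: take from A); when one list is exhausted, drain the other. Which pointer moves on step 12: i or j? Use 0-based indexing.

j

i=0 j=0: A[i]=8>B[j]=1 take 1, j++
i=0 j=1: A[i]=8>B[j]=7 take 7, j++
i=0 j=2: A[i]=8<=B[j]=8 take 8, i++
i=1 j=2: A[i]=9>B[j]=8 take 8, j++
i=1 j=3: A[i]=9<=B[j]=16 take 9, i++
i=2 j=3: A[i]=10<=B[j]=16 take 10, i++
i=3 j=3: A[i]=17>B[j]=16 take 16, j++
i=3 j=4: A[i]=17<=B[j]=19 take 17, i++
i=4 j=4: A[i]=23>B[j]=19 take 19, j++
i=4 j=5: A[i]=23<=B[j]=29 take 23, i++
i=5 j=5: A[i]=32>B[j]=29 take 29, j++
i=5 j=6: A[i]=32>B[j]=30 take 30, j++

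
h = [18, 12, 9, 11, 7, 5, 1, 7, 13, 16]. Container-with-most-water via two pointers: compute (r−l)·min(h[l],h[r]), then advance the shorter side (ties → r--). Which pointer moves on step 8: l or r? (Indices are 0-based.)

r

l=0 r=9: min(18,16)*9=144 best=144 *, r--
l=0 r=8: min(18,13)*8=104 best=144, r--
l=0 r=7: min(18,7)*7=49 best=144, r--
l=0 r=6: min(18,1)*6=6 best=144, r--
l=0 r=5: min(18,5)*5=25 best=144, r--
l=0 r=4: min(18,7)*4=28 best=144, r--
l=0 r=3: min(18,11)*3=33 best=144, r--
l=0 r=2: min(18,9)*2=18 best=144, r--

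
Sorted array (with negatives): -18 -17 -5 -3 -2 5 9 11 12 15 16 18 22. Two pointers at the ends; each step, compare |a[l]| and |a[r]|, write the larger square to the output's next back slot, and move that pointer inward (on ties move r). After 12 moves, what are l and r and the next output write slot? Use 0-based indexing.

[0,12] |-18|<=|22| out[12]=484 → r--
[0,11] |-18|<=|18| out[11]=324 → r--
[0,10] |-18|>|16| out[10]=324 → l++
[1,10] |-17|>|16| out[9]=289 → l++
[2,10] |-5|<=|16| out[8]=256 → r--
[2,9] |-5|<=|15| out[7]=225 → r--
[2,8] |-5|<=|12| out[6]=144 → r--
[2,7] |-5|<=|11| out[5]=121 → r--
[2,6] |-5|<=|9| out[4]=81 → r--
[2,5] |-5|<=|5| out[3]=25 → r--
[2,4] |-5|>|-2| out[2]=25 → l++
[3,4] |-3|>|-2| out[1]=9 → l++

l=4, r=4, next write slot=0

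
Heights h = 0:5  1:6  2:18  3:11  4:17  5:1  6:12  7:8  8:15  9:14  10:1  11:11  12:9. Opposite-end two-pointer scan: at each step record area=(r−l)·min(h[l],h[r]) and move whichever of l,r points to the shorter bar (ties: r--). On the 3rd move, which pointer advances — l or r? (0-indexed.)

l=0 r=12: min(5,9)*12=60 best=60 *, l++
l=1 r=12: min(6,9)*11=66 best=66 *, l++
l=2 r=12: min(18,9)*10=90 best=90 *, r--

r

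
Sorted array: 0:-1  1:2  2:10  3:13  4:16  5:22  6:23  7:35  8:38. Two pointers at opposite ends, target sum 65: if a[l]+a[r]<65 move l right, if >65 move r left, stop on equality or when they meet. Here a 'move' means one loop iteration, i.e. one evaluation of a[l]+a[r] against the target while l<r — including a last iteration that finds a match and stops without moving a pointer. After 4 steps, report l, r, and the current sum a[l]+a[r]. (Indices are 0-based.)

l=0 r=8: -1+38=37 <65, l++
l=1 r=8: 2+38=40 <65, l++
l=2 r=8: 10+38=48 <65, l++
l=3 r=8: 13+38=51 <65, l++

l=4, r=8, sum=54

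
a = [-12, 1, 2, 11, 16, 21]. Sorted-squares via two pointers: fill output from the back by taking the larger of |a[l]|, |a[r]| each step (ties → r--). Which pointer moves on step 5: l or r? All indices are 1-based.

[1,6] |-12|<=|21| out[6]=441 → r--
[1,5] |-12|<=|16| out[5]=256 → r--
[1,4] |-12|>|11| out[4]=144 → l++
[2,4] |1|<=|11| out[3]=121 → r--
[2,3] |1|<=|2| out[2]=4 → r--

r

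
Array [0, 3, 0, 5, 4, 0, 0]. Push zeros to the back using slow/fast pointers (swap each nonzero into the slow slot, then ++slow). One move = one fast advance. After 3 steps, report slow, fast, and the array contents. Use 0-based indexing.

slow=1, fast=3, a=[3, 0, 0, 5, 4, 0, 0]

(s=0,f=0) a[fast]=0 → fast++
(s=0,f=1) a[fast]=3≠0 swap→a[0]=3 → slow++,fast++
(s=1,f=2) a[fast]=0 → fast++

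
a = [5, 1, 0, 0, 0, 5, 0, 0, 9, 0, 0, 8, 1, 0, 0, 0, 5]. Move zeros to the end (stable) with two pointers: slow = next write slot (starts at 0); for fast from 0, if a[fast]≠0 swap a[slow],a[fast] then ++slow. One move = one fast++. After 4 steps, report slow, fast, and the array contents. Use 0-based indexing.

(s=0,f=0) a[fast]=5≠0 swap→a[0]=5 → slow++,fast++
(s=1,f=1) a[fast]=1≠0 swap→a[1]=1 → slow++,fast++
(s=2,f=2) a[fast]=0 → fast++
(s=2,f=3) a[fast]=0 → fast++

slow=2, fast=4, a=[5, 1, 0, 0, 0, 5, 0, 0, 9, 0, 0, 8, 1, 0, 0, 0, 5]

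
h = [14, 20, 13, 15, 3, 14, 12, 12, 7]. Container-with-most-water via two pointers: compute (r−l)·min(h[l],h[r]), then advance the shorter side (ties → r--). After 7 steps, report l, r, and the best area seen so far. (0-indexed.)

l=1, r=2, best area=84

l=0 r=8: min(14,7)*8=56 best=56 *, r--
l=0 r=7: min(14,12)*7=84 best=84 *, r--
l=0 r=6: min(14,12)*6=72 best=84, r--
l=0 r=5: min(14,14)*5=70 best=84, r--
l=0 r=4: min(14,3)*4=12 best=84, r--
l=0 r=3: min(14,15)*3=42 best=84, l++
l=1 r=3: min(20,15)*2=30 best=84, r--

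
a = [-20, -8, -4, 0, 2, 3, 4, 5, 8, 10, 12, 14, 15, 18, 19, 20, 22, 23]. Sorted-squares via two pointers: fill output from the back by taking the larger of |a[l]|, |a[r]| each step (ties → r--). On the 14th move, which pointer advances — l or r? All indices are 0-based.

l=0 r=17: |-20|<=|23| out[17]=529, r--
l=0 r=16: |-20|<=|22| out[16]=484, r--
l=0 r=15: |-20|<=|20| out[15]=400, r--
l=0 r=14: |-20|>|19| out[14]=400, l++
l=1 r=14: |-8|<=|19| out[13]=361, r--
l=1 r=13: |-8|<=|18| out[12]=324, r--
l=1 r=12: |-8|<=|15| out[11]=225, r--
l=1 r=11: |-8|<=|14| out[10]=196, r--
l=1 r=10: |-8|<=|12| out[9]=144, r--
l=1 r=9: |-8|<=|10| out[8]=100, r--
l=1 r=8: |-8|<=|8| out[7]=64, r--
l=1 r=7: |-8|>|5| out[6]=64, l++
l=2 r=7: |-4|<=|5| out[5]=25, r--
l=2 r=6: |-4|<=|4| out[4]=16, r--

r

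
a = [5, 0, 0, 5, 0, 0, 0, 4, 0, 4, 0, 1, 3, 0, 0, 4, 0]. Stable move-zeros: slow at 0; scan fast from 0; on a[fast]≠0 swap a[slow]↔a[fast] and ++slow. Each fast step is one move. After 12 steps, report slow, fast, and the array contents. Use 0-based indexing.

slow=5, fast=12, a=[5, 5, 4, 4, 1, 0, 0, 0, 0, 0, 0, 0, 3, 0, 0, 4, 0]

(s=0,f=0) a[fast]=5≠0 swap→a[0]=5 → slow++,fast++
(s=1,f=1) a[fast]=0 → fast++
(s=1,f=2) a[fast]=0 → fast++
(s=1,f=3) a[fast]=5≠0 swap→a[1]=5 → slow++,fast++
(s=2,f=4) a[fast]=0 → fast++
(s=2,f=5) a[fast]=0 → fast++
(s=2,f=6) a[fast]=0 → fast++
(s=2,f=7) a[fast]=4≠0 swap→a[2]=4 → slow++,fast++
(s=3,f=8) a[fast]=0 → fast++
(s=3,f=9) a[fast]=4≠0 swap→a[3]=4 → slow++,fast++
(s=4,f=10) a[fast]=0 → fast++
(s=4,f=11) a[fast]=1≠0 swap→a[4]=1 → slow++,fast++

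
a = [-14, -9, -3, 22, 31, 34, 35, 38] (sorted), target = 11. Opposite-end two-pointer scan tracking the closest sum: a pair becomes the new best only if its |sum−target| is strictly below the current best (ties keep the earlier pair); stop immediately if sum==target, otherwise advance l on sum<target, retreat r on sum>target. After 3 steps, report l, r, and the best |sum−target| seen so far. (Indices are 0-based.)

[0,7] -14+38=24 d=13 * → r--
[0,6] -14+35=21 d=10 * → r--
[0,5] -14+34=20 d=9 * → r--

l=0, r=4, best |Δ|=9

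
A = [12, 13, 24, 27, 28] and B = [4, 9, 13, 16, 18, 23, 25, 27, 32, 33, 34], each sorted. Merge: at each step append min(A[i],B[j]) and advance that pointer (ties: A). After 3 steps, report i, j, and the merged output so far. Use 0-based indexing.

i=1, j=2, merged so far=[4, 9, 12]

[i=0,j=0] A[i]=12>B[j]=4 take 4 → j++
[i=0,j=1] A[i]=12>B[j]=9 take 9 → j++
[i=0,j=2] A[i]=12<=B[j]=13 take 12 → i++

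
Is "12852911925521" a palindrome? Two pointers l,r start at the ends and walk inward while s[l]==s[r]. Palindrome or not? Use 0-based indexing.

[0,13] '1'=='1' → l++,r--
[1,12] '2'=='2' → l++,r--
[2,11] '8'!='5' → stop

not a palindrome (mismatch at 2,11)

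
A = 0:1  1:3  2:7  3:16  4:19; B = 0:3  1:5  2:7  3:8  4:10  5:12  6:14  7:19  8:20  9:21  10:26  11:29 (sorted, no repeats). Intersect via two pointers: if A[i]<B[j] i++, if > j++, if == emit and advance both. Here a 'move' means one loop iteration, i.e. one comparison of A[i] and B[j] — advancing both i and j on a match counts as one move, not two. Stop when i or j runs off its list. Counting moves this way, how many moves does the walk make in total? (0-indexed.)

10 moves

i=0 j=0: 1<3, i++
i=1 j=0: 3==3 emit, i++,j++
i=2 j=1: 7>5, j++
i=2 j=2: 7==7 emit, i++,j++
i=3 j=3: 16>8, j++
i=3 j=4: 16>10, j++
i=3 j=5: 16>12, j++
i=3 j=6: 16>14, j++
i=3 j=7: 16<19, i++
i=4 j=7: 19==19 emit, i++,j++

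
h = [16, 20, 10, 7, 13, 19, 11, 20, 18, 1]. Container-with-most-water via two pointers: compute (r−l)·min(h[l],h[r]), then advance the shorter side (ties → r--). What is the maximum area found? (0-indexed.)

[0,9] min(16,1)*9=9 best=9 * → r--
[0,8] min(16,18)*8=128 best=128 * → l++
[1,8] min(20,18)*7=126 best=128 → r--
[1,7] min(20,20)*6=120 best=128 → r--
[1,6] min(20,11)*5=55 best=128 → r--
[1,5] min(20,19)*4=76 best=128 → r--
[1,4] min(20,13)*3=39 best=128 → r--
[1,3] min(20,7)*2=14 best=128 → r--
[1,2] min(20,10)*1=10 best=128 → r--

max area = 128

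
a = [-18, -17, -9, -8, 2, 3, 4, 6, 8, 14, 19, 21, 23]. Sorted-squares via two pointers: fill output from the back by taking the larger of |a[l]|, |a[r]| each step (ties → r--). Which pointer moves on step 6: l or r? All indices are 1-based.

r

[1,13] |-18|<=|23| out[13]=529 → r--
[1,12] |-18|<=|21| out[12]=441 → r--
[1,11] |-18|<=|19| out[11]=361 → r--
[1,10] |-18|>|14| out[10]=324 → l++
[2,10] |-17|>|14| out[9]=289 → l++
[3,10] |-9|<=|14| out[8]=196 → r--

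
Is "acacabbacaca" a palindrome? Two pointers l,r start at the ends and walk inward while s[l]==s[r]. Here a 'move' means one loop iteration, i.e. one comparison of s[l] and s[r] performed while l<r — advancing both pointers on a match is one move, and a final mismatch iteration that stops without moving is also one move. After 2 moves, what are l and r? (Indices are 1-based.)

l=3, r=10

[1,12] 'a'=='a' → l++,r--
[2,11] 'c'=='c' → l++,r--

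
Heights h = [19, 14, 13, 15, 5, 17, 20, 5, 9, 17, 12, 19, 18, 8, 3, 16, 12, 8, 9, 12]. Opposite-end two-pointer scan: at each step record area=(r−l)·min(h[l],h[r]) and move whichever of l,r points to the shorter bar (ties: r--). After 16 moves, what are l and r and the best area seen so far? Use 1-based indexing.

l=4, r=7, best area=240

l=1 r=20: min(19,12)*19=228 best=228 *, r--
l=1 r=19: min(19,9)*18=162 best=228, r--
l=1 r=18: min(19,8)*17=136 best=228, r--
l=1 r=17: min(19,12)*16=192 best=228, r--
l=1 r=16: min(19,16)*15=240 best=240 *, r--
l=1 r=15: min(19,3)*14=42 best=240, r--
l=1 r=14: min(19,8)*13=104 best=240, r--
l=1 r=13: min(19,18)*12=216 best=240, r--
l=1 r=12: min(19,19)*11=209 best=240, r--
l=1 r=11: min(19,12)*10=120 best=240, r--
l=1 r=10: min(19,17)*9=153 best=240, r--
l=1 r=9: min(19,9)*8=72 best=240, r--
l=1 r=8: min(19,5)*7=35 best=240, r--
l=1 r=7: min(19,20)*6=114 best=240, l++
l=2 r=7: min(14,20)*5=70 best=240, l++
l=3 r=7: min(13,20)*4=52 best=240, l++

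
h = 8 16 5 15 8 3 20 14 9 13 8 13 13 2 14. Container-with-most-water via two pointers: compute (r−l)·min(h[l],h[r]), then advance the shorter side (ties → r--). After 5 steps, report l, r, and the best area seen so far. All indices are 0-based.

l=1, r=10, best area=182

l=0 r=14: min(8,14)*14=112 best=112 *, l++
l=1 r=14: min(16,14)*13=182 best=182 *, r--
l=1 r=13: min(16,2)*12=24 best=182, r--
l=1 r=12: min(16,13)*11=143 best=182, r--
l=1 r=11: min(16,13)*10=130 best=182, r--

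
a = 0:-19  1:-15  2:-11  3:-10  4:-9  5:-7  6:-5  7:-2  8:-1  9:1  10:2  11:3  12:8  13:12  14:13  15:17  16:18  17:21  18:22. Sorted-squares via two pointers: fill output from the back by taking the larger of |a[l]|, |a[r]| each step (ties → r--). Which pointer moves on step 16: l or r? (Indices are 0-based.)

r

l=0 r=18: |-19|<=|22| out[18]=484, r--
l=0 r=17: |-19|<=|21| out[17]=441, r--
l=0 r=16: |-19|>|18| out[16]=361, l++
l=1 r=16: |-15|<=|18| out[15]=324, r--
l=1 r=15: |-15|<=|17| out[14]=289, r--
l=1 r=14: |-15|>|13| out[13]=225, l++
l=2 r=14: |-11|<=|13| out[12]=169, r--
l=2 r=13: |-11|<=|12| out[11]=144, r--
l=2 r=12: |-11|>|8| out[10]=121, l++
l=3 r=12: |-10|>|8| out[9]=100, l++
l=4 r=12: |-9|>|8| out[8]=81, l++
l=5 r=12: |-7|<=|8| out[7]=64, r--
l=5 r=11: |-7|>|3| out[6]=49, l++
l=6 r=11: |-5|>|3| out[5]=25, l++
l=7 r=11: |-2|<=|3| out[4]=9, r--
l=7 r=10: |-2|<=|2| out[3]=4, r--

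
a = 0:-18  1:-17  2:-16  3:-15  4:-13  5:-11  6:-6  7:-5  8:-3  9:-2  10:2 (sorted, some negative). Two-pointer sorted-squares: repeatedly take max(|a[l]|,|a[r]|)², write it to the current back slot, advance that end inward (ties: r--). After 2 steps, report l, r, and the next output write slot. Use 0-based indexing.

[0,10] |-18|>|2| out[10]=324 → l++
[1,10] |-17|>|2| out[9]=289 → l++

l=2, r=10, next write slot=8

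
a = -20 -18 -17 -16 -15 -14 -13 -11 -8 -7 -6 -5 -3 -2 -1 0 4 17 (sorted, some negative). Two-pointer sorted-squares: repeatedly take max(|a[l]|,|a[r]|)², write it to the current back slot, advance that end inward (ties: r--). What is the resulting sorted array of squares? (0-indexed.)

[0, 1, 4, 9, 16, 25, 36, 49, 64, 121, 169, 196, 225, 256, 289, 289, 324, 400]

l=0 r=17: |-20|>|17| out[17]=400, l++
l=1 r=17: |-18|>|17| out[16]=324, l++
l=2 r=17: |-17|<=|17| out[15]=289, r--
l=2 r=16: |-17|>|4| out[14]=289, l++
l=3 r=16: |-16|>|4| out[13]=256, l++
l=4 r=16: |-15|>|4| out[12]=225, l++
l=5 r=16: |-14|>|4| out[11]=196, l++
l=6 r=16: |-13|>|4| out[10]=169, l++
l=7 r=16: |-11|>|4| out[9]=121, l++
l=8 r=16: |-8|>|4| out[8]=64, l++
l=9 r=16: |-7|>|4| out[7]=49, l++
l=10 r=16: |-6|>|4| out[6]=36, l++
l=11 r=16: |-5|>|4| out[5]=25, l++
l=12 r=16: |-3|<=|4| out[4]=16, r--
l=12 r=15: |-3|>|0| out[3]=9, l++
l=13 r=15: |-2|>|0| out[2]=4, l++
l=14 r=15: |-1|>|0| out[1]=1, l++
l=15 r=15: |0|<=|0| out[0]=0, r--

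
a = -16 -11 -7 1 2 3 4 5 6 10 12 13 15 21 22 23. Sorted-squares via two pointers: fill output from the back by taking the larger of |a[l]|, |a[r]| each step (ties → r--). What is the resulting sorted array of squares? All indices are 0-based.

[1, 4, 9, 16, 25, 36, 49, 100, 121, 144, 169, 225, 256, 441, 484, 529]

l=0 r=15: |-16|<=|23| out[15]=529, r--
l=0 r=14: |-16|<=|22| out[14]=484, r--
l=0 r=13: |-16|<=|21| out[13]=441, r--
l=0 r=12: |-16|>|15| out[12]=256, l++
l=1 r=12: |-11|<=|15| out[11]=225, r--
l=1 r=11: |-11|<=|13| out[10]=169, r--
l=1 r=10: |-11|<=|12| out[9]=144, r--
l=1 r=9: |-11|>|10| out[8]=121, l++
l=2 r=9: |-7|<=|10| out[7]=100, r--
l=2 r=8: |-7|>|6| out[6]=49, l++
l=3 r=8: |1|<=|6| out[5]=36, r--
l=3 r=7: |1|<=|5| out[4]=25, r--
l=3 r=6: |1|<=|4| out[3]=16, r--
l=3 r=5: |1|<=|3| out[2]=9, r--
l=3 r=4: |1|<=|2| out[1]=4, r--
l=3 r=3: |1|<=|1| out[0]=1, r--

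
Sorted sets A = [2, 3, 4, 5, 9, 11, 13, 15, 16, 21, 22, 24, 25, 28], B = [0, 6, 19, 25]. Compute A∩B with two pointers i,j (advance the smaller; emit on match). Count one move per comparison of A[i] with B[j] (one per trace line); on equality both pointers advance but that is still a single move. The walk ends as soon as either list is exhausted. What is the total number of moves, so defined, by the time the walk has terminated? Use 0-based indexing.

16 moves

i=0 j=0: 2>0, j++
i=0 j=1: 2<6, i++
i=1 j=1: 3<6, i++
i=2 j=1: 4<6, i++
i=3 j=1: 5<6, i++
i=4 j=1: 9>6, j++
i=4 j=2: 9<19, i++
i=5 j=2: 11<19, i++
i=6 j=2: 13<19, i++
i=7 j=2: 15<19, i++
i=8 j=2: 16<19, i++
i=9 j=2: 21>19, j++
i=9 j=3: 21<25, i++
i=10 j=3: 22<25, i++
i=11 j=3: 24<25, i++
i=12 j=3: 25==25 emit, i++,j++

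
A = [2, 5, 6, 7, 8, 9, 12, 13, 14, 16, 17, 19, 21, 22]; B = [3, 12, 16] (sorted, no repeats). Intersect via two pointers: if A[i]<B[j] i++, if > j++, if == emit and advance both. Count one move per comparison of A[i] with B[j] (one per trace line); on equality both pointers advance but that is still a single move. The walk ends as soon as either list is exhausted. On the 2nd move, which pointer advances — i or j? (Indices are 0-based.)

[i=0,j=0] 2<3 → i++
[i=1,j=0] 5>3 → j++

j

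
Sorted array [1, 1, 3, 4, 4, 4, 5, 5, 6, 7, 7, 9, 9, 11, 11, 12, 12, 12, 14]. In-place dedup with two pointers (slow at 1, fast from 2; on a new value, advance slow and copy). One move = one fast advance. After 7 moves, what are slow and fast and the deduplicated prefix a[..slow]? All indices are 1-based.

slow=4, fast=9, prefix=[1, 3, 4, 5]

slow=1 fast=2: a[fast]=1=a[slow] dup, fast++
slow=1 fast=3: a[fast]=3≠a[slow]=1 write a[2]=3, slow++,fast++
slow=2 fast=4: a[fast]=4≠a[slow]=3 write a[3]=4, slow++,fast++
slow=3 fast=5: a[fast]=4=a[slow] dup, fast++
slow=3 fast=6: a[fast]=4=a[slow] dup, fast++
slow=3 fast=7: a[fast]=5≠a[slow]=4 write a[4]=5, slow++,fast++
slow=4 fast=8: a[fast]=5=a[slow] dup, fast++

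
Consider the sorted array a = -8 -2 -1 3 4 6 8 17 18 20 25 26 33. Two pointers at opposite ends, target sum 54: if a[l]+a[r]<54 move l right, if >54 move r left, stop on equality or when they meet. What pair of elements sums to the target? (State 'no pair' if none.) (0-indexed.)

no pair

[0,12] -8+33=25 <54 → l++
[1,12] -2+33=31 <54 → l++
[2,12] -1+33=32 <54 → l++
[3,12] 3+33=36 <54 → l++
[4,12] 4+33=37 <54 → l++
[5,12] 6+33=39 <54 → l++
[6,12] 8+33=41 <54 → l++
[7,12] 17+33=50 <54 → l++
[8,12] 18+33=51 <54 → l++
[9,12] 20+33=53 <54 → l++
[10,12] 25+33=58 >54 → r--
[10,11] 25+26=51 <54 → l++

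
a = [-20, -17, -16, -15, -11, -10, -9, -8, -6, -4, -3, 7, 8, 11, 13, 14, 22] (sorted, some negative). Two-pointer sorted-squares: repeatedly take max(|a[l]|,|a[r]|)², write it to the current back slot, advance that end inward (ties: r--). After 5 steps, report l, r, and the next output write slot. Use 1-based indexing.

l=5, r=16, next write slot=12

[1,17] |-20|<=|22| out[17]=484 → r--
[1,16] |-20|>|14| out[16]=400 → l++
[2,16] |-17|>|14| out[15]=289 → l++
[3,16] |-16|>|14| out[14]=256 → l++
[4,16] |-15|>|14| out[13]=225 → l++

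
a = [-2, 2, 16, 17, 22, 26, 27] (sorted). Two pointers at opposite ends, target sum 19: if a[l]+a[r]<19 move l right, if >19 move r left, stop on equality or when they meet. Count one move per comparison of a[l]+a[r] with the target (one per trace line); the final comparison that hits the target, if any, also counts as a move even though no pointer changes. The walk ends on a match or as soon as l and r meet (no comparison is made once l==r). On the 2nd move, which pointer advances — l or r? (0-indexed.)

r

[0,6] -2+27=25 >19 → r--
[0,5] -2+26=24 >19 → r--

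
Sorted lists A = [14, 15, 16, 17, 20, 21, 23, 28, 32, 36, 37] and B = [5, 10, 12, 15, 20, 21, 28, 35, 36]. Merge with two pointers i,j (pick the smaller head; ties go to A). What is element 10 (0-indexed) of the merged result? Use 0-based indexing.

[i=0,j=0] A[i]=14>B[j]=5 take 5 → j++
[i=0,j=1] A[i]=14>B[j]=10 take 10 → j++
[i=0,j=2] A[i]=14>B[j]=12 take 12 → j++
[i=0,j=3] A[i]=14<=B[j]=15 take 14 → i++
[i=1,j=3] A[i]=15<=B[j]=15 take 15 → i++
[i=2,j=3] A[i]=16>B[j]=15 take 15 → j++
[i=2,j=4] A[i]=16<=B[j]=20 take 16 → i++
[i=3,j=4] A[i]=17<=B[j]=20 take 17 → i++
[i=4,j=4] A[i]=20<=B[j]=20 take 20 → i++
[i=5,j=4] A[i]=21>B[j]=20 take 20 → j++
[i=5,j=5] A[i]=21<=B[j]=21 take 21 → i++
[i=6,j=5] A[i]=23>B[j]=21 take 21 → j++
[i=6,j=6] A[i]=23<=B[j]=28 take 23 → i++
[i=7,j=6] A[i]=28<=B[j]=28 take 28 → i++
[i=8,j=6] A[i]=32>B[j]=28 take 28 → j++
[i=8,j=7] A[i]=32<=B[j]=35 take 32 → i++
[i=9,j=7] A[i]=36>B[j]=35 take 35 → j++
[i=9,j=8] A[i]=36<=B[j]=36 take 36 → i++
[i=10,j=8] A[i]=37>B[j]=36 take 36 → j++
[i=10,j=9] B done, take A[i]=37 → i++

merged[10] = 21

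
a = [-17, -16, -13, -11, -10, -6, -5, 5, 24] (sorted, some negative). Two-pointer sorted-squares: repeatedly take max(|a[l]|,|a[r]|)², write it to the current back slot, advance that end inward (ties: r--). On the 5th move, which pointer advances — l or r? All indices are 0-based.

l

[0,8] |-17|<=|24| out[8]=576 → r--
[0,7] |-17|>|5| out[7]=289 → l++
[1,7] |-16|>|5| out[6]=256 → l++
[2,7] |-13|>|5| out[5]=169 → l++
[3,7] |-11|>|5| out[4]=121 → l++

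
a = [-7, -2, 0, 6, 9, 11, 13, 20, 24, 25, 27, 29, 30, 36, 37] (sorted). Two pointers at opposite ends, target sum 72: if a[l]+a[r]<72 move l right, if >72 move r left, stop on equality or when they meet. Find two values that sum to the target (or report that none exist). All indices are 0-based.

[0,14] -7+37=30 <72 → l++
[1,14] -2+37=35 <72 → l++
[2,14] 0+37=37 <72 → l++
[3,14] 6+37=43 <72 → l++
[4,14] 9+37=46 <72 → l++
[5,14] 11+37=48 <72 → l++
[6,14] 13+37=50 <72 → l++
[7,14] 20+37=57 <72 → l++
[8,14] 24+37=61 <72 → l++
[9,14] 25+37=62 <72 → l++
[10,14] 27+37=64 <72 → l++
[11,14] 29+37=66 <72 → l++
[12,14] 30+37=67 <72 → l++
[13,14] 36+37=73 >72 → r--

no pair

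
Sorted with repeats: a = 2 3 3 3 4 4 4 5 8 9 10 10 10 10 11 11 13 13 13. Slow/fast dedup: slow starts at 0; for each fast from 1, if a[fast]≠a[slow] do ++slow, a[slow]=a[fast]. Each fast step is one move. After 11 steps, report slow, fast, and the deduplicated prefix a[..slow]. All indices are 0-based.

slow=6, fast=12, prefix=[2, 3, 4, 5, 8, 9, 10]

slow=0 fast=1: a[fast]=3≠a[slow]=2 write a[1]=3, slow++,fast++
slow=1 fast=2: a[fast]=3=a[slow] dup, fast++
slow=1 fast=3: a[fast]=3=a[slow] dup, fast++
slow=1 fast=4: a[fast]=4≠a[slow]=3 write a[2]=4, slow++,fast++
slow=2 fast=5: a[fast]=4=a[slow] dup, fast++
slow=2 fast=6: a[fast]=4=a[slow] dup, fast++
slow=2 fast=7: a[fast]=5≠a[slow]=4 write a[3]=5, slow++,fast++
slow=3 fast=8: a[fast]=8≠a[slow]=5 write a[4]=8, slow++,fast++
slow=4 fast=9: a[fast]=9≠a[slow]=8 write a[5]=9, slow++,fast++
slow=5 fast=10: a[fast]=10≠a[slow]=9 write a[6]=10, slow++,fast++
slow=6 fast=11: a[fast]=10=a[slow] dup, fast++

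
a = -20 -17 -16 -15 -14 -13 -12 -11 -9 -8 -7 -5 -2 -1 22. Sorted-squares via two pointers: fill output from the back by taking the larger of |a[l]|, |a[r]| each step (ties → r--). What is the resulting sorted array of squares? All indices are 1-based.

[1, 4, 25, 49, 64, 81, 121, 144, 169, 196, 225, 256, 289, 400, 484]

l=1 r=15: |-20|<=|22| out[15]=484, r--
l=1 r=14: |-20|>|-1| out[14]=400, l++
l=2 r=14: |-17|>|-1| out[13]=289, l++
l=3 r=14: |-16|>|-1| out[12]=256, l++
l=4 r=14: |-15|>|-1| out[11]=225, l++
l=5 r=14: |-14|>|-1| out[10]=196, l++
l=6 r=14: |-13|>|-1| out[9]=169, l++
l=7 r=14: |-12|>|-1| out[8]=144, l++
l=8 r=14: |-11|>|-1| out[7]=121, l++
l=9 r=14: |-9|>|-1| out[6]=81, l++
l=10 r=14: |-8|>|-1| out[5]=64, l++
l=11 r=14: |-7|>|-1| out[4]=49, l++
l=12 r=14: |-5|>|-1| out[3]=25, l++
l=13 r=14: |-2|>|-1| out[2]=4, l++
l=14 r=14: |-1|<=|-1| out[1]=1, r--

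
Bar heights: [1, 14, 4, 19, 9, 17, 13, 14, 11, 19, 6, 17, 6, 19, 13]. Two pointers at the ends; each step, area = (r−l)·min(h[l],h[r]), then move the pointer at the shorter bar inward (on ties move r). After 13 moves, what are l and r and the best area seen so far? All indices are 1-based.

l=4, r=5, best area=190

l=1 r=15: min(1,13)*14=14 best=14 *, l++
l=2 r=15: min(14,13)*13=169 best=169 *, r--
l=2 r=14: min(14,19)*12=168 best=169, l++
l=3 r=14: min(4,19)*11=44 best=169, l++
l=4 r=14: min(19,19)*10=190 best=190 *, r--
l=4 r=13: min(19,6)*9=54 best=190, r--
l=4 r=12: min(19,17)*8=136 best=190, r--
l=4 r=11: min(19,6)*7=42 best=190, r--
l=4 r=10: min(19,19)*6=114 best=190, r--
l=4 r=9: min(19,11)*5=55 best=190, r--
l=4 r=8: min(19,14)*4=56 best=190, r--
l=4 r=7: min(19,13)*3=39 best=190, r--
l=4 r=6: min(19,17)*2=34 best=190, r--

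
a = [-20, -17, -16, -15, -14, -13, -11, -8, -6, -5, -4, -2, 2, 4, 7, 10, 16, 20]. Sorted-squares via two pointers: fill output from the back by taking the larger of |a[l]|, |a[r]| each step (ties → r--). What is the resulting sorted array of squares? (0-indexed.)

l=0 r=17: |-20|<=|20| out[17]=400, r--
l=0 r=16: |-20|>|16| out[16]=400, l++
l=1 r=16: |-17|>|16| out[15]=289, l++
l=2 r=16: |-16|<=|16| out[14]=256, r--
l=2 r=15: |-16|>|10| out[13]=256, l++
l=3 r=15: |-15|>|10| out[12]=225, l++
l=4 r=15: |-14|>|10| out[11]=196, l++
l=5 r=15: |-13|>|10| out[10]=169, l++
l=6 r=15: |-11|>|10| out[9]=121, l++
l=7 r=15: |-8|<=|10| out[8]=100, r--
l=7 r=14: |-8|>|7| out[7]=64, l++
l=8 r=14: |-6|<=|7| out[6]=49, r--
l=8 r=13: |-6|>|4| out[5]=36, l++
l=9 r=13: |-5|>|4| out[4]=25, l++
l=10 r=13: |-4|<=|4| out[3]=16, r--
l=10 r=12: |-4|>|2| out[2]=16, l++
l=11 r=12: |-2|<=|2| out[1]=4, r--
l=11 r=11: |-2|<=|-2| out[0]=4, r--

[4, 4, 16, 16, 25, 36, 49, 64, 100, 121, 169, 196, 225, 256, 256, 289, 400, 400]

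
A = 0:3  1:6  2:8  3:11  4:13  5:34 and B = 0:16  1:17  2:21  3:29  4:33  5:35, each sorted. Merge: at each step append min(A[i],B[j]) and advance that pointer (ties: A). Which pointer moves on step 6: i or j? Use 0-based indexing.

[i=0,j=0] A[i]=3<=B[j]=16 take 3 → i++
[i=1,j=0] A[i]=6<=B[j]=16 take 6 → i++
[i=2,j=0] A[i]=8<=B[j]=16 take 8 → i++
[i=3,j=0] A[i]=11<=B[j]=16 take 11 → i++
[i=4,j=0] A[i]=13<=B[j]=16 take 13 → i++
[i=5,j=0] A[i]=34>B[j]=16 take 16 → j++

j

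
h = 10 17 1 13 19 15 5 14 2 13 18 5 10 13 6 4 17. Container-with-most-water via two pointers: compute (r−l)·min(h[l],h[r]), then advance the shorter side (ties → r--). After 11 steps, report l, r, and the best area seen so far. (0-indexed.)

l=0 r=16: min(10,17)*16=160 best=160 *, l++
l=1 r=16: min(17,17)*15=255 best=255 *, r--
l=1 r=15: min(17,4)*14=56 best=255, r--
l=1 r=14: min(17,6)*13=78 best=255, r--
l=1 r=13: min(17,13)*12=156 best=255, r--
l=1 r=12: min(17,10)*11=110 best=255, r--
l=1 r=11: min(17,5)*10=50 best=255, r--
l=1 r=10: min(17,18)*9=153 best=255, l++
l=2 r=10: min(1,18)*8=8 best=255, l++
l=3 r=10: min(13,18)*7=91 best=255, l++
l=4 r=10: min(19,18)*6=108 best=255, r--

l=4, r=9, best area=255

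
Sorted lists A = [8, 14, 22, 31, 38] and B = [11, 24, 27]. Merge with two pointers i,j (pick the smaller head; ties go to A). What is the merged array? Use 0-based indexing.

[8, 11, 14, 22, 24, 27, 31, 38]

[i=0,j=0] A[i]=8<=B[j]=11 take 8 → i++
[i=1,j=0] A[i]=14>B[j]=11 take 11 → j++
[i=1,j=1] A[i]=14<=B[j]=24 take 14 → i++
[i=2,j=1] A[i]=22<=B[j]=24 take 22 → i++
[i=3,j=1] A[i]=31>B[j]=24 take 24 → j++
[i=3,j=2] A[i]=31>B[j]=27 take 27 → j++
[i=3,j=3] B done, take A[i]=31 → i++
[i=4,j=3] B done, take A[i]=38 → i++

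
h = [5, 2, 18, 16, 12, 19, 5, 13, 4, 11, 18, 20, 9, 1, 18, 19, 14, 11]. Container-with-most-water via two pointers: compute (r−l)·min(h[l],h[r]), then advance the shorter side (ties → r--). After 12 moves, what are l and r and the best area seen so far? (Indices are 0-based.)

l=0 r=17: min(5,11)*17=85 best=85 *, l++
l=1 r=17: min(2,11)*16=32 best=85, l++
l=2 r=17: min(18,11)*15=165 best=165 *, r--
l=2 r=16: min(18,14)*14=196 best=196 *, r--
l=2 r=15: min(18,19)*13=234 best=234 *, l++
l=3 r=15: min(16,19)*12=192 best=234, l++
l=4 r=15: min(12,19)*11=132 best=234, l++
l=5 r=15: min(19,19)*10=190 best=234, r--
l=5 r=14: min(19,18)*9=162 best=234, r--
l=5 r=13: min(19,1)*8=8 best=234, r--
l=5 r=12: min(19,9)*7=63 best=234, r--
l=5 r=11: min(19,20)*6=114 best=234, l++

l=6, r=11, best area=234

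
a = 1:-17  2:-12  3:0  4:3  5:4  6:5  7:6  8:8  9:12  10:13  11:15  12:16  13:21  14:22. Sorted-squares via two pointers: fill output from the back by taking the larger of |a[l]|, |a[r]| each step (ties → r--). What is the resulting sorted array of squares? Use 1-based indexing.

[0, 9, 16, 25, 36, 64, 144, 144, 169, 225, 256, 289, 441, 484]

l=1 r=14: |-17|<=|22| out[14]=484, r--
l=1 r=13: |-17|<=|21| out[13]=441, r--
l=1 r=12: |-17|>|16| out[12]=289, l++
l=2 r=12: |-12|<=|16| out[11]=256, r--
l=2 r=11: |-12|<=|15| out[10]=225, r--
l=2 r=10: |-12|<=|13| out[9]=169, r--
l=2 r=9: |-12|<=|12| out[8]=144, r--
l=2 r=8: |-12|>|8| out[7]=144, l++
l=3 r=8: |0|<=|8| out[6]=64, r--
l=3 r=7: |0|<=|6| out[5]=36, r--
l=3 r=6: |0|<=|5| out[4]=25, r--
l=3 r=5: |0|<=|4| out[3]=16, r--
l=3 r=4: |0|<=|3| out[2]=9, r--
l=3 r=3: |0|<=|0| out[1]=0, r--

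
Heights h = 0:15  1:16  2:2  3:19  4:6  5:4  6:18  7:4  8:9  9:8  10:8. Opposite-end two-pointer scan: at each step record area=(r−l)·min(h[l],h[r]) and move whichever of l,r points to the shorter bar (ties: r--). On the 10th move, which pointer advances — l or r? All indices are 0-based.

l=0 r=10: min(15,8)*10=80 best=80 *, r--
l=0 r=9: min(15,8)*9=72 best=80, r--
l=0 r=8: min(15,9)*8=72 best=80, r--
l=0 r=7: min(15,4)*7=28 best=80, r--
l=0 r=6: min(15,18)*6=90 best=90 *, l++
l=1 r=6: min(16,18)*5=80 best=90, l++
l=2 r=6: min(2,18)*4=8 best=90, l++
l=3 r=6: min(19,18)*3=54 best=90, r--
l=3 r=5: min(19,4)*2=8 best=90, r--
l=3 r=4: min(19,6)*1=6 best=90, r--

r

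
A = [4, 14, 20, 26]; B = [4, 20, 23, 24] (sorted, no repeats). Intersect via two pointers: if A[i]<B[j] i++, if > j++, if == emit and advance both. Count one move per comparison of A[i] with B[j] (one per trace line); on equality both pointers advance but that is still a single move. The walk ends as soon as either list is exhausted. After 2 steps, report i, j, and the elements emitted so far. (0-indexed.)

i=2, j=1, emitted=[4]

i=0 j=0: 4==4 emit, i++,j++
i=1 j=1: 14<20, i++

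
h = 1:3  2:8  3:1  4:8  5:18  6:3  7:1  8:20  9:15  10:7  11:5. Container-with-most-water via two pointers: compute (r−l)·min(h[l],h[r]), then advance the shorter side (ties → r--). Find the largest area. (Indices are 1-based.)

[1,11] min(3,5)*10=30 best=30 * → l++
[2,11] min(8,5)*9=45 best=45 * → r--
[2,10] min(8,7)*8=56 best=56 * → r--
[2,9] min(8,15)*7=56 best=56 → l++
[3,9] min(1,15)*6=6 best=56 → l++
[4,9] min(8,15)*5=40 best=56 → l++
[5,9] min(18,15)*4=60 best=60 * → r--
[5,8] min(18,20)*3=54 best=60 → l++
[6,8] min(3,20)*2=6 best=60 → l++
[7,8] min(1,20)*1=1 best=60 → l++

max area = 60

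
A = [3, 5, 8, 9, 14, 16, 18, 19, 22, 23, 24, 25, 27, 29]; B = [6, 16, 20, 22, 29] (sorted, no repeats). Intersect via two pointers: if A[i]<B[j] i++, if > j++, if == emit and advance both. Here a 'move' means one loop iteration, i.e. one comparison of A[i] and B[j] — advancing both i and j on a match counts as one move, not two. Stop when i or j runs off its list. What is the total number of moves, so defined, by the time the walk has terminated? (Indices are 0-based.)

16 moves

[i=0,j=0] 3<6 → i++
[i=1,j=0] 5<6 → i++
[i=2,j=0] 8>6 → j++
[i=2,j=1] 8<16 → i++
[i=3,j=1] 9<16 → i++
[i=4,j=1] 14<16 → i++
[i=5,j=1] 16==16 emit → i++,j++
[i=6,j=2] 18<20 → i++
[i=7,j=2] 19<20 → i++
[i=8,j=2] 22>20 → j++
[i=8,j=3] 22==22 emit → i++,j++
[i=9,j=4] 23<29 → i++
[i=10,j=4] 24<29 → i++
[i=11,j=4] 25<29 → i++
[i=12,j=4] 27<29 → i++
[i=13,j=4] 29==29 emit → i++,j++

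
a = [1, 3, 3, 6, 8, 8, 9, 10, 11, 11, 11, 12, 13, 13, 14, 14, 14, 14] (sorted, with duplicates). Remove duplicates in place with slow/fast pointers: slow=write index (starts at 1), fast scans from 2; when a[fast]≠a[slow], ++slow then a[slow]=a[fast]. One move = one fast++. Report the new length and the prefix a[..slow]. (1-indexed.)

length 10; prefix = [1, 3, 6, 8, 9, 10, 11, 12, 13, 14]

(s=1,f=2) a[fast]=3≠a[slow]=1 write a[2]=3 → slow++,fast++
(s=2,f=3) a[fast]=3=a[slow] dup → fast++
(s=2,f=4) a[fast]=6≠a[slow]=3 write a[3]=6 → slow++,fast++
(s=3,f=5) a[fast]=8≠a[slow]=6 write a[4]=8 → slow++,fast++
(s=4,f=6) a[fast]=8=a[slow] dup → fast++
(s=4,f=7) a[fast]=9≠a[slow]=8 write a[5]=9 → slow++,fast++
(s=5,f=8) a[fast]=10≠a[slow]=9 write a[6]=10 → slow++,fast++
(s=6,f=9) a[fast]=11≠a[slow]=10 write a[7]=11 → slow++,fast++
(s=7,f=10) a[fast]=11=a[slow] dup → fast++
(s=7,f=11) a[fast]=11=a[slow] dup → fast++
(s=7,f=12) a[fast]=12≠a[slow]=11 write a[8]=12 → slow++,fast++
(s=8,f=13) a[fast]=13≠a[slow]=12 write a[9]=13 → slow++,fast++
(s=9,f=14) a[fast]=13=a[slow] dup → fast++
(s=9,f=15) a[fast]=14≠a[slow]=13 write a[10]=14 → slow++,fast++
(s=10,f=16) a[fast]=14=a[slow] dup → fast++
(s=10,f=17) a[fast]=14=a[slow] dup → fast++
(s=10,f=18) a[fast]=14=a[slow] dup → fast++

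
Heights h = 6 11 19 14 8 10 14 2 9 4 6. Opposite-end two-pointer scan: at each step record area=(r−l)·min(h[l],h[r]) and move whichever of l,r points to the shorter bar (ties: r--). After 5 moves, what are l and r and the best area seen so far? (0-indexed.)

l=1, r=6, best area=63

l=0 r=10: min(6,6)*10=60 best=60 *, r--
l=0 r=9: min(6,4)*9=36 best=60, r--
l=0 r=8: min(6,9)*8=48 best=60, l++
l=1 r=8: min(11,9)*7=63 best=63 *, r--
l=1 r=7: min(11,2)*6=12 best=63, r--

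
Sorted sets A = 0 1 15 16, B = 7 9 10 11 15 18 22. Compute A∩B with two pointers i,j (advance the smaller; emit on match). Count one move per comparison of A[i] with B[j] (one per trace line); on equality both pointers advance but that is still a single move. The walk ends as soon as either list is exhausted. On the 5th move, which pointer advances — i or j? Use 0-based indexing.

j

[i=0,j=0] 0<7 → i++
[i=1,j=0] 1<7 → i++
[i=2,j=0] 15>7 → j++
[i=2,j=1] 15>9 → j++
[i=2,j=2] 15>10 → j++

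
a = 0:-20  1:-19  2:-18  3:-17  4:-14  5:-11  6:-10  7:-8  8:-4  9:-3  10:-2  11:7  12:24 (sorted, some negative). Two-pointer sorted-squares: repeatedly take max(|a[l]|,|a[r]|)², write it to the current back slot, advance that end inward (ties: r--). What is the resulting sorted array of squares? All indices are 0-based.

[0,12] |-20|<=|24| out[12]=576 → r--
[0,11] |-20|>|7| out[11]=400 → l++
[1,11] |-19|>|7| out[10]=361 → l++
[2,11] |-18|>|7| out[9]=324 → l++
[3,11] |-17|>|7| out[8]=289 → l++
[4,11] |-14|>|7| out[7]=196 → l++
[5,11] |-11|>|7| out[6]=121 → l++
[6,11] |-10|>|7| out[5]=100 → l++
[7,11] |-8|>|7| out[4]=64 → l++
[8,11] |-4|<=|7| out[3]=49 → r--
[8,10] |-4|>|-2| out[2]=16 → l++
[9,10] |-3|>|-2| out[1]=9 → l++
[10,10] |-2|<=|-2| out[0]=4 → r--

[4, 9, 16, 49, 64, 100, 121, 196, 289, 324, 361, 400, 576]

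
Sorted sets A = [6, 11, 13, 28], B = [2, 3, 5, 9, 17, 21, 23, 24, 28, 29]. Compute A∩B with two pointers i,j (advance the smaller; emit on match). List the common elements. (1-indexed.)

[i=1,j=1] 6>2 → j++
[i=1,j=2] 6>3 → j++
[i=1,j=3] 6>5 → j++
[i=1,j=4] 6<9 → i++
[i=2,j=4] 11>9 → j++
[i=2,j=5] 11<17 → i++
[i=3,j=5] 13<17 → i++
[i=4,j=5] 28>17 → j++
[i=4,j=6] 28>21 → j++
[i=4,j=7] 28>23 → j++
[i=4,j=8] 28>24 → j++
[i=4,j=9] 28==28 emit → i++,j++

intersection = [28]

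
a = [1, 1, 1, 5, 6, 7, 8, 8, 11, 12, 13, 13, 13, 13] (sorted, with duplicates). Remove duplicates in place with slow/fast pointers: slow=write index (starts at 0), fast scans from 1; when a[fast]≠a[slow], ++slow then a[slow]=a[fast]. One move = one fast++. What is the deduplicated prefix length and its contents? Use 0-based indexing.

(s=0,f=1) a[fast]=1=a[slow] dup → fast++
(s=0,f=2) a[fast]=1=a[slow] dup → fast++
(s=0,f=3) a[fast]=5≠a[slow]=1 write a[1]=5 → slow++,fast++
(s=1,f=4) a[fast]=6≠a[slow]=5 write a[2]=6 → slow++,fast++
(s=2,f=5) a[fast]=7≠a[slow]=6 write a[3]=7 → slow++,fast++
(s=3,f=6) a[fast]=8≠a[slow]=7 write a[4]=8 → slow++,fast++
(s=4,f=7) a[fast]=8=a[slow] dup → fast++
(s=4,f=8) a[fast]=11≠a[slow]=8 write a[5]=11 → slow++,fast++
(s=5,f=9) a[fast]=12≠a[slow]=11 write a[6]=12 → slow++,fast++
(s=6,f=10) a[fast]=13≠a[slow]=12 write a[7]=13 → slow++,fast++
(s=7,f=11) a[fast]=13=a[slow] dup → fast++
(s=7,f=12) a[fast]=13=a[slow] dup → fast++
(s=7,f=13) a[fast]=13=a[slow] dup → fast++

length 8; prefix = [1, 5, 6, 7, 8, 11, 12, 13]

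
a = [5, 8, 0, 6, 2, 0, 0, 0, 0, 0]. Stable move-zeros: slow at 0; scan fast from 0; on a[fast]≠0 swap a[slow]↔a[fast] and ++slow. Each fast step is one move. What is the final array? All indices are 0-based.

[5, 8, 6, 2, 0, 0, 0, 0, 0, 0]

slow=0 fast=0: a[fast]=5≠0 swap→a[0]=5, slow++,fast++
slow=1 fast=1: a[fast]=8≠0 swap→a[1]=8, slow++,fast++
slow=2 fast=2: a[fast]=0, fast++
slow=2 fast=3: a[fast]=6≠0 swap→a[2]=6, slow++,fast++
slow=3 fast=4: a[fast]=2≠0 swap→a[3]=2, slow++,fast++
slow=4 fast=5: a[fast]=0, fast++
slow=4 fast=6: a[fast]=0, fast++
slow=4 fast=7: a[fast]=0, fast++
slow=4 fast=8: a[fast]=0, fast++
slow=4 fast=9: a[fast]=0, fast++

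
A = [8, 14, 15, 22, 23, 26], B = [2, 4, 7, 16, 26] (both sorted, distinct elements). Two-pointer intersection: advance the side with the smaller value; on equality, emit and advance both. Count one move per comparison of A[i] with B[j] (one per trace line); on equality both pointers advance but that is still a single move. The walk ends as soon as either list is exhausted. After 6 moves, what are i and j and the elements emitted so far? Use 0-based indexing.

i=0 j=0: 8>2, j++
i=0 j=1: 8>4, j++
i=0 j=2: 8>7, j++
i=0 j=3: 8<16, i++
i=1 j=3: 14<16, i++
i=2 j=3: 15<16, i++

i=3, j=3, emitted=[]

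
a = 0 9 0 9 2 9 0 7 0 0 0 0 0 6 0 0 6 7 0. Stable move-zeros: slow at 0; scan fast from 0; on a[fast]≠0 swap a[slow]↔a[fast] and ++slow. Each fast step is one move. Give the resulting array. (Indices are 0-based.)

slow=0 fast=0: a[fast]=0, fast++
slow=0 fast=1: a[fast]=9≠0 swap→a[0]=9, slow++,fast++
slow=1 fast=2: a[fast]=0, fast++
slow=1 fast=3: a[fast]=9≠0 swap→a[1]=9, slow++,fast++
slow=2 fast=4: a[fast]=2≠0 swap→a[2]=2, slow++,fast++
slow=3 fast=5: a[fast]=9≠0 swap→a[3]=9, slow++,fast++
slow=4 fast=6: a[fast]=0, fast++
slow=4 fast=7: a[fast]=7≠0 swap→a[4]=7, slow++,fast++
slow=5 fast=8: a[fast]=0, fast++
slow=5 fast=9: a[fast]=0, fast++
slow=5 fast=10: a[fast]=0, fast++
slow=5 fast=11: a[fast]=0, fast++
slow=5 fast=12: a[fast]=0, fast++
slow=5 fast=13: a[fast]=6≠0 swap→a[5]=6, slow++,fast++
slow=6 fast=14: a[fast]=0, fast++
slow=6 fast=15: a[fast]=0, fast++
slow=6 fast=16: a[fast]=6≠0 swap→a[6]=6, slow++,fast++
slow=7 fast=17: a[fast]=7≠0 swap→a[7]=7, slow++,fast++
slow=8 fast=18: a[fast]=0, fast++

[9, 9, 2, 9, 7, 6, 6, 7, 0, 0, 0, 0, 0, 0, 0, 0, 0, 0, 0]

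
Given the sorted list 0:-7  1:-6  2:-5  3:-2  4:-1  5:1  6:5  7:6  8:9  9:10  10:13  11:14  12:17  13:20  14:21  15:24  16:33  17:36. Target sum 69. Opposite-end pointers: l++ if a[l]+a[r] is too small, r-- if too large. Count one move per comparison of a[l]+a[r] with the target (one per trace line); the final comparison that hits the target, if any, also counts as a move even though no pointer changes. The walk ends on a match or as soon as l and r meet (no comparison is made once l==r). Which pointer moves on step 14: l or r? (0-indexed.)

l=0 r=17: -7+36=29 <69, l++
l=1 r=17: -6+36=30 <69, l++
l=2 r=17: -5+36=31 <69, l++
l=3 r=17: -2+36=34 <69, l++
l=4 r=17: -1+36=35 <69, l++
l=5 r=17: 1+36=37 <69, l++
l=6 r=17: 5+36=41 <69, l++
l=7 r=17: 6+36=42 <69, l++
l=8 r=17: 9+36=45 <69, l++
l=9 r=17: 10+36=46 <69, l++
l=10 r=17: 13+36=49 <69, l++
l=11 r=17: 14+36=50 <69, l++
l=12 r=17: 17+36=53 <69, l++
l=13 r=17: 20+36=56 <69, l++

l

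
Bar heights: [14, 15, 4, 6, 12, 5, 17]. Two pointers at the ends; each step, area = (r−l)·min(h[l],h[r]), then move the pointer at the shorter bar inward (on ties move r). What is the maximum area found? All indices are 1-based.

[1,7] min(14,17)*6=84 best=84 * → l++
[2,7] min(15,17)*5=75 best=84 → l++
[3,7] min(4,17)*4=16 best=84 → l++
[4,7] min(6,17)*3=18 best=84 → l++
[5,7] min(12,17)*2=24 best=84 → l++
[6,7] min(5,17)*1=5 best=84 → l++

max area = 84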